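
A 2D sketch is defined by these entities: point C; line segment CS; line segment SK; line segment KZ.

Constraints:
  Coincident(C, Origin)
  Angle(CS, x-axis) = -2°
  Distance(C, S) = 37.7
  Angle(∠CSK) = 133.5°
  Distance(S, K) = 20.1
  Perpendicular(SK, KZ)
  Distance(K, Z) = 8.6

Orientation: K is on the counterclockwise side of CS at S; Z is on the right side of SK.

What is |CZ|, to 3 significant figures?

58.4

C is at the origin; CS runs at -2.0° with length 37.7, so S = 37.7·(cos -2.0°, sin -2.0°) = (37.7, -1.32). ∠CSK = 133.5°, so SK runs at -2.0° + (180° − 133.5°) = 44.5° from the x-axis; with |SK| = 20.1, K = S + 20.1·(cos 44.5°, sin 44.5°) = (52.0, 12.8). SK is perpendicular to KZ; with |KZ| = 8.6 on the right of SK, Z = K + 8.6·(0.701, -0.713) = (58.0, 6.64). Then |CZ| = |Z − C| = 58.4.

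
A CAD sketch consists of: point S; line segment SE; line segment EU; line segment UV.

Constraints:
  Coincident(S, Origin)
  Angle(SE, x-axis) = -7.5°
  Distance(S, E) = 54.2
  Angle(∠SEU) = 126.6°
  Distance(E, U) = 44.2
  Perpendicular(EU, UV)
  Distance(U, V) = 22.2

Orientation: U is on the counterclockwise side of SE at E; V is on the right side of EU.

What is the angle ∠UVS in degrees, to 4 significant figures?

49.34°

S is at the origin; SE runs at -7.5° with length 54.2, so E = 54.2·(cos -7.5°, sin -7.5°) = (53.74, -7.075). ∠SEU = 126.6°, so EU runs at -7.5° + (180° − 126.6°) = 45.90° from the x-axis; with |EU| = 44.2, U = E + 44.2·(cos 45.90°, sin 45.90°) = (84.50, 24.67). EU ⟂ UV; with |UV| = 22.2 on the right of EU, V = U + 22.2·(0.7181, -0.6959) = (100.4, 9.217). Then cos ∠UVS = VU·VS / (|VU||VS|), giving 49.34°.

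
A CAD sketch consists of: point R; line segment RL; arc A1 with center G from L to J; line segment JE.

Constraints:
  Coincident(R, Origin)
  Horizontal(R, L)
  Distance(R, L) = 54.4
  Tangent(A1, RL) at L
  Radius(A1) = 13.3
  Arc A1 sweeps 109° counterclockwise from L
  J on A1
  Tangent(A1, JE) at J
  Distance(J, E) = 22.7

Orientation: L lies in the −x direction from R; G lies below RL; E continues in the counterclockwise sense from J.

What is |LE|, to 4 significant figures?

39.44

On A1, L sits at bearing 90° from G; a 109° counterclockwise sweep puts J at bearing 199°, so J = G + 13.3·(cos 199°, sin 199°) = (-66.98, -17.63). Since A1 is tangent to JE there, GJ ⟂ JE, so JE runs along (−sin 199°, cos 199°); with |JE| = 22.7, E = (-59.58, -39.09). Then |LE| = |E − L| = 39.44.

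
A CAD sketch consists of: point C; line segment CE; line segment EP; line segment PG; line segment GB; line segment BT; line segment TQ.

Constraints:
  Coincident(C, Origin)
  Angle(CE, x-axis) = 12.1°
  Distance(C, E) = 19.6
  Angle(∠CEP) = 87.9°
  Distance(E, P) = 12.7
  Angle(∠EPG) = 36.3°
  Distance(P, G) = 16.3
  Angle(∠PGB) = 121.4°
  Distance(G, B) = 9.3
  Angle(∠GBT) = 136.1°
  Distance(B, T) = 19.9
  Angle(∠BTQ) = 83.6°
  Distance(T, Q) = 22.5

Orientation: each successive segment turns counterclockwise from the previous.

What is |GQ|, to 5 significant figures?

28.873

∠GBT = 136.1° gives BT at -9.6000° from the x-axis; with |BT| = 19.9, T = (35.070, -9.4765). ∠BTQ = 83.6° gives TQ at 86.800° from the x-axis; with |TQ| = 22.5, Q = (36.326, 12.988). Then |GQ| = |Q − G| = 28.873.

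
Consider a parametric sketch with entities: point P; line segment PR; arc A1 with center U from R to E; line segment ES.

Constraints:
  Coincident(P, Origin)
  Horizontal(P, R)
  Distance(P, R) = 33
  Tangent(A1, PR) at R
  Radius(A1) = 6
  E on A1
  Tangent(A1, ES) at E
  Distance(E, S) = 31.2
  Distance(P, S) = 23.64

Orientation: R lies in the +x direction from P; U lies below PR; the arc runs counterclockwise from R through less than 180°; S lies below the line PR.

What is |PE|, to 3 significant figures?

29.0

Checks: |UE| = 6.000 ✓; ∠(UE, ES) = 90.00° ✓; |ES| = 31.20 ✓; |PS| = 23.64 ✓.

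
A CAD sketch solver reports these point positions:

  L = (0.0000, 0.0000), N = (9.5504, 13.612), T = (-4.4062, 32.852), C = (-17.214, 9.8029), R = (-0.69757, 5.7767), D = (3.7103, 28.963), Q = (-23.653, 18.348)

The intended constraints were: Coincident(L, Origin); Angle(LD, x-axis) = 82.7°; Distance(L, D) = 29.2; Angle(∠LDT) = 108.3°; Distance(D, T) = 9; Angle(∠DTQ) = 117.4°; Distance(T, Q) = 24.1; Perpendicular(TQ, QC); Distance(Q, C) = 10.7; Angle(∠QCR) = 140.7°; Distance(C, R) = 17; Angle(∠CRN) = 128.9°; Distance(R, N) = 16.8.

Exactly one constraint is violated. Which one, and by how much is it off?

Distance(R, N) = 16.8 — off by 3.90.

L = (0.00, 0.00) ✓; LD at 82.70° ✓; |LD| = 29.20 ✓; ∠LDT = 108.3° ✓; |DT| = 9.000 ✓; ∠DTQ = 117.4° ✓; |TQ| = 24.10 ✓; ∠(TQ, QC) = 90.00° ✓; |QC| = 10.70 ✓; ∠QCR = 140.7° ✓; |CR| = 17.00 ✓; ∠CRN = 128.9° ✓; |RN| = 12.90 ✗.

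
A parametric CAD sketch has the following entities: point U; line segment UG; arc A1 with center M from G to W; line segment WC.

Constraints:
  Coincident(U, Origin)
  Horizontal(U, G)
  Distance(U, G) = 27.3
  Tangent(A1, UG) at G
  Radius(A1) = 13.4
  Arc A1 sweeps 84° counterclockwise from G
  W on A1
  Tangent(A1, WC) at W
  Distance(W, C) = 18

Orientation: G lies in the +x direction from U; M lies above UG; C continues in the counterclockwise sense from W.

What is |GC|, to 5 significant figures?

33.546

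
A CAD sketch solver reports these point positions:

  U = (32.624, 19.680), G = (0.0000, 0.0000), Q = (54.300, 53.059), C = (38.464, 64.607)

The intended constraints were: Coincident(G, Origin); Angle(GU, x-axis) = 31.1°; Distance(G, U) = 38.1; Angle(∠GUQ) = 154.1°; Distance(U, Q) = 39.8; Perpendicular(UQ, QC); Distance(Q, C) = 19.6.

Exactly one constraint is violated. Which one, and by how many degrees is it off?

Perpendicular(UQ, QC) — off by 3.10°.

G = (0.00, 0.00) ✓; GU at 31.10° ✓; |GU| = 38.10 ✓; ∠GUQ = 154.1° ✓; |UQ| = 39.80 ✓; ∠(UQ, QC) = 86.90° ✗; |QC| = 19.60 ✓.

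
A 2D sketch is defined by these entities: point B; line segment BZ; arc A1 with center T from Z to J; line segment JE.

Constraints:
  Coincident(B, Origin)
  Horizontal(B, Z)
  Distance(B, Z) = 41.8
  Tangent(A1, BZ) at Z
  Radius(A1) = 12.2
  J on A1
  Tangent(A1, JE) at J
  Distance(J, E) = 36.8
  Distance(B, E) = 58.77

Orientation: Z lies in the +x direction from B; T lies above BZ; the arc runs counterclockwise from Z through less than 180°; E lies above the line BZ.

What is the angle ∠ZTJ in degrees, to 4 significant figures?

123.7°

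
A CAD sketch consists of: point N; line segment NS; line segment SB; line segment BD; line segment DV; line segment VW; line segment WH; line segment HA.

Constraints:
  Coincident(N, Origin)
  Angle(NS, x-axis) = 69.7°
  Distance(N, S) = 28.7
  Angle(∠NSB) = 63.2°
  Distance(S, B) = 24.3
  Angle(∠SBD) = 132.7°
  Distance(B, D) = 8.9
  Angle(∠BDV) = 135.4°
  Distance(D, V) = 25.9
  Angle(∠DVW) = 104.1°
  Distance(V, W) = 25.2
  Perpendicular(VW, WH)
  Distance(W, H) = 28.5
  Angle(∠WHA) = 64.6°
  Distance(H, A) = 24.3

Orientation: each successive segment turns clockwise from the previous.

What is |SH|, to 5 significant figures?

9.9653

∠DVW = 104.1° gives VW at 145.10° from the x-axis; with |VW| = 25.2, W = (-14.399, -2.3310). VW ⟂ WH, so WH runs at 55.100°; with |WH| = 28.5, H = (1.9071, 21.043). Then |SH| = |H − S| = 9.9653.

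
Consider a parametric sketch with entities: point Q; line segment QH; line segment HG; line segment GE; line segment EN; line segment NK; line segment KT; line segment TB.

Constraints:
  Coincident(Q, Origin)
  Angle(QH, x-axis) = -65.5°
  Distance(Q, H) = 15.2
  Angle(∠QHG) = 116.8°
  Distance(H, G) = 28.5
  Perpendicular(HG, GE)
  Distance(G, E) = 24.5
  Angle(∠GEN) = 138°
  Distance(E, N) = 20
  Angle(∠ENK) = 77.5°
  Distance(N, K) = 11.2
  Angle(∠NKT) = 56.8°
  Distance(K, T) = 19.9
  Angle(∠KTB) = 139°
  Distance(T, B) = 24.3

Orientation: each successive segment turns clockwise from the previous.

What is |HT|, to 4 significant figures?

40.98

Q is at the origin; QH runs at -65.5° with length 15.2, so H = (6.303, -13.83). ∠QHG = 116.8° gives HG at -128.7° from the x-axis; with |HG| = 28.5, G = (-11.52, -36.07). The perpendicularity gives GE at right angles to HG, so GE runs at 141.3°; with |GE| = 24.5, E = (-30.64, -20.76). ∠GEN = 138.0° gives EN at 99.30° from the x-axis; with |EN| = 20.0, N = (-33.87, -1.018). ∠ENK = 77.5° gives NK at -3.200° from the x-axis; with |NK| = 11.2, K = (-22.69, -1.643). ∠NKT = 56.8° gives KT at -126.4° from the x-axis; with |KT| = 19.9, T = (-34.50, -17.66). Then |HT| = |T − H| = 40.98.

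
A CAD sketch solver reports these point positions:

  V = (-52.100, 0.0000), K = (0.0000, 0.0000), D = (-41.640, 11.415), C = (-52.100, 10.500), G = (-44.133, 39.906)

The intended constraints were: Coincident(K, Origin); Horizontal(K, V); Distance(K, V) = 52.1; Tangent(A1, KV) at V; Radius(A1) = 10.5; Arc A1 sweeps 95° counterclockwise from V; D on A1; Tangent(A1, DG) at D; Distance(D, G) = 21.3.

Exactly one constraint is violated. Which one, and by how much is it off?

Distance(D, G) = 21.3 — off by 7.30.

K = (0.00, 0.00) ✓; K.y = 0.00, V.y = 0.00 ✓; |KV| = 52.10 ✓; ∠(CV, VK) = 90.00° ✓; |CV| = 10.50 ✓; bearing(C→D) − bearing(C→V) = 95.00° ✓; |CD| = 10.50 ✓; ∠(CD, DG) = 90.00° ✓; |DG| = 28.60 ✗.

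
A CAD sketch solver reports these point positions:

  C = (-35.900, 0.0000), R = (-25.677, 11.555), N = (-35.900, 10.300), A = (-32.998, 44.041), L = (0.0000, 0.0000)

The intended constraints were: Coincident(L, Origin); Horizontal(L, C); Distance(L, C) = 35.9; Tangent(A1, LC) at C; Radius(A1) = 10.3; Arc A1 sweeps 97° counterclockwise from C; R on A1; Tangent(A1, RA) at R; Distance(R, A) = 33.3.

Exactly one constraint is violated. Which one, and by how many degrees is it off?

Tangent(A1, RA) at R — off by 5.70°.

L = (0.00, 0.00) ✓; L.y = 0.00, C.y = 0.00 ✓; |LC| = 35.90 ✓; ∠(NC, CL) = 90.00° ✓; |NC| = 10.30 ✓; bearing(N→R) − bearing(N→C) = 97.00° ✓; |NR| = 10.30 ✓; ∠(NR, RA) = 84.30° ✗; |RA| = 33.30 ✓.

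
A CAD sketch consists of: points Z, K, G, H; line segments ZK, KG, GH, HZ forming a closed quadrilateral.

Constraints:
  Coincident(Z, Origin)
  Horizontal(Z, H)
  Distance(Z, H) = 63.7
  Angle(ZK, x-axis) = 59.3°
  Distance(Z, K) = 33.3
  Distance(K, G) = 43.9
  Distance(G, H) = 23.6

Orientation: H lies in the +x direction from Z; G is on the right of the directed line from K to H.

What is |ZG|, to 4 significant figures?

42.17

Checks: |KG| = 43.90 ✓; |GH| = 23.60 ✓.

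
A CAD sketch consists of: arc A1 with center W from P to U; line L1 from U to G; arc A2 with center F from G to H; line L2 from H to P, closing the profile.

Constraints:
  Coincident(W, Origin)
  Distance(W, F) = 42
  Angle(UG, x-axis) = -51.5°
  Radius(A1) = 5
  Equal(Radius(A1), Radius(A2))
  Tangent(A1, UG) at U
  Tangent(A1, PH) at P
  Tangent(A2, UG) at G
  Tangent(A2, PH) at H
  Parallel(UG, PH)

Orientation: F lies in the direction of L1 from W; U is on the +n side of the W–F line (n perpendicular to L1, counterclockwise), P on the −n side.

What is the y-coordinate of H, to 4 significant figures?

-35.98

The slot axis is L1's direction at -51.5°, so u = (cos -51.5°, sin -51.5°) = (0.6225, -0.7826) and n = (−sin -51.5°, cos -51.5°) = (0.7826, 0.6225). W is at the origin and F lies 42.0 along u from W, so F = 42.0·u = (26.15, -32.87). Tangency of A1 to both parallel lines with radius 5.0 puts U and P at W ± 5.0·n: U = (3.913, 3.113), P = (-3.913, -3.113). Equal radii place G and H the same way about F: G = F + 5.0·n = (30.06, -29.76), H = F − 5.0·n = (22.23, -35.98). So H.y = -35.98.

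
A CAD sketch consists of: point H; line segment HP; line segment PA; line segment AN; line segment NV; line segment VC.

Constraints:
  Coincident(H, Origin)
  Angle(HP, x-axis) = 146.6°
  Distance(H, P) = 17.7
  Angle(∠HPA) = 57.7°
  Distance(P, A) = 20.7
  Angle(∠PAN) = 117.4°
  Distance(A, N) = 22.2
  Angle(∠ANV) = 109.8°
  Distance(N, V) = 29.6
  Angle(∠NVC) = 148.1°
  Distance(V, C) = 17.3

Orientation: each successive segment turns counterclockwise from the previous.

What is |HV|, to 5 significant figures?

26.501

H is at the origin; HP runs at 146.6° with length 17.7, so P = (-14.777, 9.7435). ∠HPA = 57.7° gives PA at -91.100° from the x-axis; with |PA| = 20.7, A = (-15.174, -10.953). ∠PAN = 117.4° gives AN at -28.500° from the x-axis; with |AN| = 22.2, N = (4.3355, -21.546). ∠ANV = 109.8° gives NV at 41.700° from the x-axis; with |NV| = 29.6, V = (26.436, -1.8548). Then |HV| = |V − H| = 26.501.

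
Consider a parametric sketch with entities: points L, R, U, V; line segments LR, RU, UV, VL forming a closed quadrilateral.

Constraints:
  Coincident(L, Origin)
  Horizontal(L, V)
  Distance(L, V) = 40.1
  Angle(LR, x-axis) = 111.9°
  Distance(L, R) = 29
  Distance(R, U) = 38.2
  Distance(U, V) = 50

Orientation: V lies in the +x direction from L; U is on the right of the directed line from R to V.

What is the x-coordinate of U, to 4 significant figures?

-8.623

L is at the origin; LV is horizontal with |LV| = 40.1 and V in +x, so V = (40.1, 0). LR runs at 111.9° with |LR| = 29.0, so R = (-10.82, 26.91). U is determined by |RU| = 38.2 and |UV| = 50.0 together: it lies at the intersection of circle(R, 38.2) and circle(V, 50.0). With |RV| = 57.59, the foot of the radical line on RV is 19.76 from R and the perpendicular offset is √(38.2² − 19.76²) = 32.69. Taking the right-of-RV solution: U = (-8.623, -11.23).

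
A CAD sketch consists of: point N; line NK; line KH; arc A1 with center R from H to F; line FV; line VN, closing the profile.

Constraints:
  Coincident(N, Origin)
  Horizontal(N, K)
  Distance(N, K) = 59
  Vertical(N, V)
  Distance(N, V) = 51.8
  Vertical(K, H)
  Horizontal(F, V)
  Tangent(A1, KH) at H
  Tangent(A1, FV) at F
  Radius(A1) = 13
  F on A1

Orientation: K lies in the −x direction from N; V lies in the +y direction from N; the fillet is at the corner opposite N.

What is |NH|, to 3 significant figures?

70.6

The virtual corner opposite N is at (-59.0, 51.8). Tangency of A1 to KH means the radius RH is perpendicular to KH and tangency of A1 to FV means the radius RF is perpendicular to FV, with radius 13.0, so the center R sits 13.0 in from both sides at R = (-46.0, 38.8). That places the tangent points at H = (-59.0, 38.8) on KH and F = (-46.0, 51.8) on FV. Then |NH| = |H − N| = 70.6.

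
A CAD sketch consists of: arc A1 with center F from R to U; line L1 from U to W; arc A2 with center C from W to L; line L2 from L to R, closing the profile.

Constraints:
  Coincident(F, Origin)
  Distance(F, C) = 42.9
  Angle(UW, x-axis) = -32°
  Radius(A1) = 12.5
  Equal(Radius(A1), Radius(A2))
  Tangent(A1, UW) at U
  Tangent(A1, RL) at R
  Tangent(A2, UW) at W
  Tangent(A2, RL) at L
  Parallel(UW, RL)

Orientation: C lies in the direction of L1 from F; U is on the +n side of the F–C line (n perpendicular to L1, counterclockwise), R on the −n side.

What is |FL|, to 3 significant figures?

44.7

Tangency of A1 to both parallel lines with radius 12.5 puts U and R at F ± 12.5·n: U = (6.62, 10.6), R = (-6.62, -10.6). Equal radii place W and L the same way about C: W = C + 12.5·n = (43.0, -12.1), L = C − 12.5·n = (29.8, -33.3). Then |FL| = |L − F| = 44.7.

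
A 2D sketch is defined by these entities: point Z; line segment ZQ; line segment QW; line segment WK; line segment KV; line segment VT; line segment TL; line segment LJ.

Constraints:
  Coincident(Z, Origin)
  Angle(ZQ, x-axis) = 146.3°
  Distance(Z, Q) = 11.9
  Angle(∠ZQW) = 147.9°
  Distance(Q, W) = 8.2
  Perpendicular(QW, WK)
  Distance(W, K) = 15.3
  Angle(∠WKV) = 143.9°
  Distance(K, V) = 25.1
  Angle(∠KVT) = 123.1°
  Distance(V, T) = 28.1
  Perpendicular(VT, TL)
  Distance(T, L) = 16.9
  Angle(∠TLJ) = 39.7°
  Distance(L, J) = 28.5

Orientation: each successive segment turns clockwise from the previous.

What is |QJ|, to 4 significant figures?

43.44

Z is at the origin; ZQ runs at 146.3° with length 11.9, so Q = (-9.900, 6.603). ∠ZQW = 147.9° gives QW at 114.2° from the x-axis; with |QW| = 8.2, W = (-13.26, 14.08). QW is perpendicular to WK, so WK runs at 24.20°; with |WK| = 15.3, K = (0.6938, 20.35). ∠WKV = 143.9° gives KV at -11.90° from the x-axis; with |KV| = 25.1, V = (25.25, 15.18). ∠KVT = 123.1° gives VT at -68.80° from the x-axis; with |VT| = 28.1, T = (35.42, -11.02). The perpendicularity gives TL at right angles to VT, so TL runs at -158.8°; with |TL| = 16.9, L = (19.66, -17.13). ∠TLJ = 39.7° gives LJ at 60.90° from the x-axis; with |LJ| = 28.5, J = (33.52, 7.771). Then |QJ| = |J − Q| = 43.44.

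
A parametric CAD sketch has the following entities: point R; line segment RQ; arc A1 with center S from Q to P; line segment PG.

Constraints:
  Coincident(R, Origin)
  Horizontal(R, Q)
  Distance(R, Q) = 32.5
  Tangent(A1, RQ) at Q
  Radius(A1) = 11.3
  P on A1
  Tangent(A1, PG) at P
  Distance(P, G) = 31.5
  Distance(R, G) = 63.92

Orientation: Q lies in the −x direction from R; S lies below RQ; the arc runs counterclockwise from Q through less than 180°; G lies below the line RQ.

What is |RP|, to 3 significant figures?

44.5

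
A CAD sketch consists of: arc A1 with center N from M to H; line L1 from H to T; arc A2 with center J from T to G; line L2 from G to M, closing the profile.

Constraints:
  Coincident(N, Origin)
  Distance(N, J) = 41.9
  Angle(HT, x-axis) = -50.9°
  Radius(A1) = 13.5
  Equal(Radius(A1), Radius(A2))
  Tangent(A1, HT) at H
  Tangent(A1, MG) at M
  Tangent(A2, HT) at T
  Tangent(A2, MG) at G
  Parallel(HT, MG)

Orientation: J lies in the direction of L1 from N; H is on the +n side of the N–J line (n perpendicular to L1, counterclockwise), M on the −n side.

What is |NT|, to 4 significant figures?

44.02

The slot axis is L1's direction at -50.9°, so u = (cos -50.9°, sin -50.9°) = (0.6307, -0.7760) and n = (−sin -50.9°, cos -50.9°) = (0.7760, 0.6307). N is at the origin and J lies 41.9 along u from N, so J = 41.9·u = (26.43, -32.52). Tangency of A1 to both parallel lines with radius 13.5 puts H and M at N ± 13.5·n: H = (10.48, 8.514), M = (-10.48, -8.514). Equal radii place T and G the same way about J: T = J + 13.5·n = (36.90, -24.00), G = J − 13.5·n = (15.95, -41.03). Then |NT| = |T − N| = 44.02.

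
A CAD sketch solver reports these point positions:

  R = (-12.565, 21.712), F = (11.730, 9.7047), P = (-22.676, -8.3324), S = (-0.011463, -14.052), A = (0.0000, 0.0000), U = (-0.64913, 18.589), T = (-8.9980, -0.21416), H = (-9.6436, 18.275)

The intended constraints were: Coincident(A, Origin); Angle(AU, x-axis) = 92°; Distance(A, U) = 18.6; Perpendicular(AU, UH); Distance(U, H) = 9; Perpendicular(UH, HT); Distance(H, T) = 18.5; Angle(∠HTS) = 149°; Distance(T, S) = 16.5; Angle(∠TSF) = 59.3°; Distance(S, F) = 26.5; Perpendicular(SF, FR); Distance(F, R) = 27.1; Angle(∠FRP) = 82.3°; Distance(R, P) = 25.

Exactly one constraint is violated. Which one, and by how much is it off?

Distance(R, P) = 25 — off by 6.70.

A = (0.00, 0.00) ✓; AU at 92.00° ✓; |AU| = 18.60 ✓; ∠(AU, UH) = 90.00° ✓; |UH| = 9.000 ✓; ∠(UH, HT) = 90.00° ✓; |HT| = 18.50 ✓; ∠HTS = 149.0° ✓; |TS| = 16.50 ✓; ∠TSF = 59.30° ✓; |SF| = 26.50 ✓; ∠(SF, FR) = 90.00° ✓; |FR| = 27.10 ✓; ∠FRP = 82.30° ✓; |RP| = 31.70 ✗.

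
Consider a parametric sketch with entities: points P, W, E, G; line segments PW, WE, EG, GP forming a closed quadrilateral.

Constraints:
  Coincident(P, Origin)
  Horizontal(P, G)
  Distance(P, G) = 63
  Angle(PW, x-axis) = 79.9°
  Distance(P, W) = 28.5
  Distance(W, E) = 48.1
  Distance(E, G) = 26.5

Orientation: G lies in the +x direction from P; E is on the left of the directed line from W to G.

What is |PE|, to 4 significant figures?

58.37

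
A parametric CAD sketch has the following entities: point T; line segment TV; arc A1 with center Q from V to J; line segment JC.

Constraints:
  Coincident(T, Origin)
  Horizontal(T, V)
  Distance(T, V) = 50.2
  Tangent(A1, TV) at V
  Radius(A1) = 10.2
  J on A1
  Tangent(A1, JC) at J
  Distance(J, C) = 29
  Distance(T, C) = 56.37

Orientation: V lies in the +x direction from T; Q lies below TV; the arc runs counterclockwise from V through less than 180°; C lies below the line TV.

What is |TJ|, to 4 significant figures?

41.31

T is at the origin; TV is horizontal with |TV| = 50.2 and V on the +x side, so V = (50.20, 0.000). The tangent condition forces QV to be normal to TV, so Q = V + (0, -10.2) = (50.20, -10.20). Since QJ ⟂ JC (tangency), |QC| = √(10.2² + 29.0²) = 30.74 regardless of where J sits on A1. So C lies on both circle(T, 56.37) and circle(Q, 30.74); the below-TV intersection is C = (40.38, -39.33). J is the foot of the tangent from C: J = (40.00, -10.33).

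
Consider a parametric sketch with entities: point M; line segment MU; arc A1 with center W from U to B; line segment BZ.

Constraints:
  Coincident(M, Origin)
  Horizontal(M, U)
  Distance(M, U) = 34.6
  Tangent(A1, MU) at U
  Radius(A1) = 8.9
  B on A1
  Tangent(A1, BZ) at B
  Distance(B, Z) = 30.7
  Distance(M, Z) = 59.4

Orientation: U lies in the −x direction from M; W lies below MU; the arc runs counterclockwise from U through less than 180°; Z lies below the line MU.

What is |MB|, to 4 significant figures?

44.33

M is at the origin; M and U share the same y with |MU| = 34.6 and U on the −x side, so U = (-34.60, 0.000). The tangent condition forces WU to be normal to MU, so W = U + (0, -8.9) = (-34.60, -8.900). Since WB ⟂ BZ (tangency), |WZ| = √(8.9² + 30.7²) = 31.96 regardless of where B sits on A1. So Z lies on both circle(M, 59.4) and circle(W, 31.96); the below-MU intersection is Z = (-44.57, -39.27). B is the foot of the tangent from Z: B = (-43.49, -8.589).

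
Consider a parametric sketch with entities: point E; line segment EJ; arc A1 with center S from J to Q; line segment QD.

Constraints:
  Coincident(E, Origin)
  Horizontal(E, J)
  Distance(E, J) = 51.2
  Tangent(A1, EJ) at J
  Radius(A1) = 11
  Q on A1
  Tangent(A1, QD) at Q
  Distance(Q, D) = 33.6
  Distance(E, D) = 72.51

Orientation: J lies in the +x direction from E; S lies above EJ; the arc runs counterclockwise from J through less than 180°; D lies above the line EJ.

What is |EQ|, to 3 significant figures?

63.4

E is at the origin; E and J share the same y with |EJ| = 51.2 and J on the +x side, so J = (51.2, 0.00). Tangency of A1 to EJ means the radius SJ is perpendicular to EJ, so S = J + (0, 11) = (51.2, 11.0). Since SQ ⟂ QD (tangency), |SD| = √(11.0² + 33.6²) = 35.4 regardless of where Q sits on A1. So D lies on both circle(E, 72.51) and circle(S, 35.4); the above-EJ intersection is D = (56.0, 46.0). Q is the foot of the tangent from D: Q = (62.0, 13.0).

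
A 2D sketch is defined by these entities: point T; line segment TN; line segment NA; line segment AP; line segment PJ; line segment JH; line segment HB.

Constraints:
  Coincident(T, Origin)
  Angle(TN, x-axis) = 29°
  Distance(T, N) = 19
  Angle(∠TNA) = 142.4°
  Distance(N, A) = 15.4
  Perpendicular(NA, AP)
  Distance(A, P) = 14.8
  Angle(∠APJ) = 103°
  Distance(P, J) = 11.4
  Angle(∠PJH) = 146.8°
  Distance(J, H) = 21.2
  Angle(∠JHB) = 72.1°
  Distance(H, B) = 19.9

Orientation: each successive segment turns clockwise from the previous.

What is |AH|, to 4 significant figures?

32.59

T is at the origin; TN runs at 29.0° with length 19.0, so N = (16.62, 9.211). ∠TNA = 142.4° gives NA at -8.600° from the x-axis; with |NA| = 15.4, A = (31.84, 6.909). NA is perpendicular to AP, so AP runs at -98.60°; with |AP| = 14.8, P = (29.63, -7.725). ∠APJ = 103.0° gives PJ at -175.6° from the x-axis; with |PJ| = 11.4, J = (18.27, -8.600). ∠PJH = 146.8° gives JH at 151.2° from the x-axis; with |JH| = 21.2, H = (-0.3126, 1.614). Then |AH| = |H − A| = 32.59.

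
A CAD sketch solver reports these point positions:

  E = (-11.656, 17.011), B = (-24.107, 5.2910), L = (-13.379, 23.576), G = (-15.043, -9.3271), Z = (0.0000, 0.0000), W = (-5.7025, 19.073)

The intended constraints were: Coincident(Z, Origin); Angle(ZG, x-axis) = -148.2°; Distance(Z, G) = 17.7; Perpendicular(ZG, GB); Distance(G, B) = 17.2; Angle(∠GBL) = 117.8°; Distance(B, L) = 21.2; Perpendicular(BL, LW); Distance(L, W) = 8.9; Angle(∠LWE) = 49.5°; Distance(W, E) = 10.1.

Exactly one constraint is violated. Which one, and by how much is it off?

Distance(W, E) = 10.1 — off by 3.80.

Z = (0.00, 0.00) ✓; ZG at -148.2° ✓; |ZG| = 17.70 ✓; ∠(ZG, GB) = 90.00° ✓; |GB| = 17.20 ✓; ∠GBL = 117.8° ✓; |BL| = 21.20 ✓; ∠(BL, LW) = 90.00° ✓; |LW| = 8.900 ✓; ∠LWE = 49.50° ✓; |WE| = 6.300 ✗.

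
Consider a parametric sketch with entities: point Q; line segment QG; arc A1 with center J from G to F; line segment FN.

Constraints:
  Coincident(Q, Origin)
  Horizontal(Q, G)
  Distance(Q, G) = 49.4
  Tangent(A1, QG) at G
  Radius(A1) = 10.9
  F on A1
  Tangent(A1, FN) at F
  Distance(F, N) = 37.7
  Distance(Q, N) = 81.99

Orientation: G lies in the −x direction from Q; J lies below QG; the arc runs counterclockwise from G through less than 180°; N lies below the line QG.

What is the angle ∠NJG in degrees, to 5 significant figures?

151.09°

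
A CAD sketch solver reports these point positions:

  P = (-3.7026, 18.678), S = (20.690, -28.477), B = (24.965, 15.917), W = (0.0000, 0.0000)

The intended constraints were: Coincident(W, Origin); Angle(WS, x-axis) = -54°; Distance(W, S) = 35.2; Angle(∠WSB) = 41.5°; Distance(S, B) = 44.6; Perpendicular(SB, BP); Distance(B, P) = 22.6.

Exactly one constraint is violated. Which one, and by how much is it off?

Distance(B, P) = 22.6 — off by 6.20.

W = (0.00, 0.00) ✓; WS at -54.00° ✓; |WS| = 35.20 ✓; ∠WSB = 41.50° ✓; |SB| = 44.60 ✓; ∠(SB, BP) = 90.00° ✓; |BP| = 28.80 ✗.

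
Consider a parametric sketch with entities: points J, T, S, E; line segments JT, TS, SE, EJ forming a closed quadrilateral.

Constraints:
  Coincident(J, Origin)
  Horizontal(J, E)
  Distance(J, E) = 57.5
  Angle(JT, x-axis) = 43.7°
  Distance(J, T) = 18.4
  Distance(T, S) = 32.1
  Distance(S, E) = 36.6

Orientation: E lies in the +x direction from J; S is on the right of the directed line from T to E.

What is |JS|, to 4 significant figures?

30.43

Checks: |TS| = 32.10 ✓; |SE| = 36.60 ✓.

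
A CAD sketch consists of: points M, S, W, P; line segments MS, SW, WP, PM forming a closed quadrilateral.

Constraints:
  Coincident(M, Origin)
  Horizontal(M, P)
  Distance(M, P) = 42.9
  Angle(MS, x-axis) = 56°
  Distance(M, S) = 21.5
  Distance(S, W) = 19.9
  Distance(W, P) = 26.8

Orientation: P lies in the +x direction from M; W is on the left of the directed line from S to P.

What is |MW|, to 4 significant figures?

39.15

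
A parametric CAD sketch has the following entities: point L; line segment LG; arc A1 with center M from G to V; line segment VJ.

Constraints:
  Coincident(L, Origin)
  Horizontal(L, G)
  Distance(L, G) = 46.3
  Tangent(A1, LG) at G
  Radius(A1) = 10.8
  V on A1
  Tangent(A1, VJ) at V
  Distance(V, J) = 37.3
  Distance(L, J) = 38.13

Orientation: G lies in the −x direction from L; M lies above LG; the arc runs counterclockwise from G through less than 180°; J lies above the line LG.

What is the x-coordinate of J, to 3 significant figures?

-15.7

Checks: |MV| = 10.80 ✓; ∠(MV, VJ) = 90.00° ✓; |VJ| = 37.30 ✓; |LJ| = 38.13 ✓.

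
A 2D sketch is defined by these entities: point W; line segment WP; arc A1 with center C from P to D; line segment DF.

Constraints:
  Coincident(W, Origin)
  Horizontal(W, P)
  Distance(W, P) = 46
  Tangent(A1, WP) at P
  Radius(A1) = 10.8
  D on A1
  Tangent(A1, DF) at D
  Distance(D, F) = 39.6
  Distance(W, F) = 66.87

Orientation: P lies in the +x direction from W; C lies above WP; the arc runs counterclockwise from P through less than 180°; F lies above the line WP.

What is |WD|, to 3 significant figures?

58.0

W is at the origin; WP is horizontal with |WP| = 46.0 and P on the +x side, so P = (46.0, 0.00). Since A1 is tangent to WP there, CP ⟂ WP, so C = P + (0, 10.8) = (46.0, 10.8). Since CD ⟂ DF (tangency), |CF| = √(10.8² + 39.6²) = 41.0 regardless of where D sits on A1. So F lies on both circle(W, 66.87) and circle(C, 41.0); the above-WP intersection is F = (42.4, 51.7). D is the foot of the tangent from F: D = (56.1, 14.5).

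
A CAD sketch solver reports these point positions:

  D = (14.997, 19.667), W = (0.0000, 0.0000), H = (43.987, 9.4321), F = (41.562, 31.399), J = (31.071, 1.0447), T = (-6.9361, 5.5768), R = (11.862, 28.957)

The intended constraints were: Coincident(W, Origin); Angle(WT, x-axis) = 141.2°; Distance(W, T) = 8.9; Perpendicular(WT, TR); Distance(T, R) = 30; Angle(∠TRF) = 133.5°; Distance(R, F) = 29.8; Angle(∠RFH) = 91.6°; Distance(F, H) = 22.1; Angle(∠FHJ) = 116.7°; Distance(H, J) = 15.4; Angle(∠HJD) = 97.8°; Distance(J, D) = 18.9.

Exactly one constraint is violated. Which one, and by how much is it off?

Distance(J, D) = 18.9 — off by 5.70.

W = (0.00, 0.00) ✓; WT at 141.2° ✓; |WT| = 8.900 ✓; ∠(WT, TR) = 90.00° ✓; |TR| = 30.00 ✓; ∠TRF = 133.5° ✓; |RF| = 29.80 ✓; ∠RFH = 91.60° ✓; |FH| = 22.10 ✓; ∠FHJ = 116.7° ✓; |HJ| = 15.40 ✓; ∠HJD = 97.80° ✓; |JD| = 24.60 ✗.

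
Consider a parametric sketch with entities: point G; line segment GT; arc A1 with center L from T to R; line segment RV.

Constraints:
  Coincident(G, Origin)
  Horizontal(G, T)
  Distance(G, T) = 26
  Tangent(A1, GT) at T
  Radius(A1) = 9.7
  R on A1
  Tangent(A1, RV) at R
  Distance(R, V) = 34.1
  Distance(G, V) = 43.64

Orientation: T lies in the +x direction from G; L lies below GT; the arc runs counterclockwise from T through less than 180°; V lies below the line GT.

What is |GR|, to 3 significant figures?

18.4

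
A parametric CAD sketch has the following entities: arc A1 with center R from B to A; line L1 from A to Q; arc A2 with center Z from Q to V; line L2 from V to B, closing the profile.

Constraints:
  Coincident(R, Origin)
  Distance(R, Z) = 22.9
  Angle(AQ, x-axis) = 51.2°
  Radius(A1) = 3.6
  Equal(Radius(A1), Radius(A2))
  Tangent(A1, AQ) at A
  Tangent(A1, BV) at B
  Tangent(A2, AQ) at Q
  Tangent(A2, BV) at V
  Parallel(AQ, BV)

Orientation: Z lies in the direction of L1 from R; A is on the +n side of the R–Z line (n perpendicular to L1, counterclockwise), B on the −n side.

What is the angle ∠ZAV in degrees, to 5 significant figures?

8.5196°

Tangency of A1 to both parallel lines with radius 3.6 puts A and B at R ± 3.6·n: A = (-2.8056, 2.2558), B = (2.8056, -2.2558). Equal radii place Q and V the same way about Z: Q = Z + 3.6·n = (11.544, 20.103), V = Z − 3.6·n = (17.155, 15.591). Then cos ∠ZAV = AZ·AV / (|AZ||AV|), giving 8.5196°.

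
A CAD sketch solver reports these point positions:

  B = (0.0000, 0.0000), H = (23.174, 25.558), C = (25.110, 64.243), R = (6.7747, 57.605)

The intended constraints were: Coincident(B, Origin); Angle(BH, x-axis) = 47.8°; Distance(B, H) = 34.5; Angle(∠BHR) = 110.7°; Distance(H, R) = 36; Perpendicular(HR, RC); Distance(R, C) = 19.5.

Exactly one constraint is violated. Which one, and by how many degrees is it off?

Perpendicular(HR, RC) — off by 7.20°.

B = (0.00, 0.00) ✓; BH at 47.80° ✓; |BH| = 34.50 ✓; ∠BHR = 110.7° ✓; |HR| = 36.00 ✓; ∠(HR, RC) = 97.20° ✗; |RC| = 19.50 ✓.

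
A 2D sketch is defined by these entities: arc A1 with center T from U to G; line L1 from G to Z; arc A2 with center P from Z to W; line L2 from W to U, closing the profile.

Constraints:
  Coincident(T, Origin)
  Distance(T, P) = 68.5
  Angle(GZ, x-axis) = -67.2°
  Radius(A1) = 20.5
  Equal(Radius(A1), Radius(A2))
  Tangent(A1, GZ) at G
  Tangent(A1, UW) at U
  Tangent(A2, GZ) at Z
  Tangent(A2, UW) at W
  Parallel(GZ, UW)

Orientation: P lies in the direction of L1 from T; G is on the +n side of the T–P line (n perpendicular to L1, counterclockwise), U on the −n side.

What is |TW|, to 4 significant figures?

71.50

The slot axis is L1's direction at -67.2°, so u = (cos -67.2°, sin -67.2°) = (0.3875, -0.9219) and n = (−sin -67.2°, cos -67.2°) = (0.9219, 0.3875). T is at the origin and P lies 68.5 along u from T, so P = 68.5·u = (26.54, -63.15). Tangency of A1 to both parallel lines with radius 20.5 puts G and U at T ± 20.5·n: G = (18.90, 7.944), U = (-18.90, -7.944). Equal radii place Z and W the same way about P: Z = P + 20.5·n = (45.44, -55.20), W = P − 20.5·n = (7.647, -71.09). Then |TW| = |W − T| = 71.50.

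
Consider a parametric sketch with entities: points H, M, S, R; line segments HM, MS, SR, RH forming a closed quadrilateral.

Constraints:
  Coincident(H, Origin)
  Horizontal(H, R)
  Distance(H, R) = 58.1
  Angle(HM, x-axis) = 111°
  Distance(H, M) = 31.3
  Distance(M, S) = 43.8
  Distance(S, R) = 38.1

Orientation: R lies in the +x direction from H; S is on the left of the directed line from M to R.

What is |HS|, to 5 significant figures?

43.139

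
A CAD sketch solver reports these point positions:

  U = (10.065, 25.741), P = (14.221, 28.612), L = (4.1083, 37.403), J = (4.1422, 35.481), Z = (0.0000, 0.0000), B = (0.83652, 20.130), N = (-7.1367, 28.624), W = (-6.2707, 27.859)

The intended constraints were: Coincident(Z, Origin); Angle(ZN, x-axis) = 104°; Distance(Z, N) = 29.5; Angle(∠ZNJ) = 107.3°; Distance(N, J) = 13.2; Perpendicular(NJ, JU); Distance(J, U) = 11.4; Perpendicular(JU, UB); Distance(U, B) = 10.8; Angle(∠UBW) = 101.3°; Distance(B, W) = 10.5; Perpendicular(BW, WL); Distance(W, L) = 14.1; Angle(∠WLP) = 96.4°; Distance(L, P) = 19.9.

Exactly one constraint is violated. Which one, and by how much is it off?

Distance(L, P) = 19.9 — off by 6.50.

Z = (0.00, 0.00) ✓; ZN at 104.0° ✓; |ZN| = 29.50 ✓; ∠ZNJ = 107.3° ✓; |NJ| = 13.20 ✓; ∠(NJ, JU) = 89.99° ✓; |JU| = 11.40 ✓; ∠(JU, UB) = 90.00° ✓; |UB| = 10.80 ✓; ∠UBW = 101.3° ✓; |BW| = 10.50 ✓; ∠(BW, WL) = 90.00° ✓; |WL| = 14.10 ✓; ∠WLP = 96.40° ✓; |LP| = 13.40 ✗.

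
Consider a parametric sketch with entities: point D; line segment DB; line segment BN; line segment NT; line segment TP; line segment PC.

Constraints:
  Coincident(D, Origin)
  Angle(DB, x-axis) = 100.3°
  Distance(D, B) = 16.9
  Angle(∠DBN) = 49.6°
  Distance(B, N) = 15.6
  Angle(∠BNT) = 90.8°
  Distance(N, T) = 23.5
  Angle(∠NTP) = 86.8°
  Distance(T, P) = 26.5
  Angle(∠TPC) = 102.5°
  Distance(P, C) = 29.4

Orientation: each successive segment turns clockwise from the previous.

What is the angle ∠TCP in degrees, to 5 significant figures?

36.366°

D is at the origin; DB runs at 100.3° with length 16.9, so B = (-3.0218, 16.628). ∠DBN = 49.6° gives BN at -30.100° from the x-axis; with |BN| = 15.6, N = (10.475, 8.8041). ∠BNT = 90.8° gives NT at -119.30° from the x-axis; with |NT| = 23.5, T = (-1.0259, -11.690). ∠NTP = 86.8° gives TP at 147.50° from the x-axis; with |TP| = 26.5, P = (-23.376, 2.5489). ∠TPC = 102.5° gives PC at 70.000° from the x-axis; with |PC| = 29.4, C = (-13.320, 30.176). Then cos ∠TCP = CT·CP / (|CT||CP|), giving 36.366°.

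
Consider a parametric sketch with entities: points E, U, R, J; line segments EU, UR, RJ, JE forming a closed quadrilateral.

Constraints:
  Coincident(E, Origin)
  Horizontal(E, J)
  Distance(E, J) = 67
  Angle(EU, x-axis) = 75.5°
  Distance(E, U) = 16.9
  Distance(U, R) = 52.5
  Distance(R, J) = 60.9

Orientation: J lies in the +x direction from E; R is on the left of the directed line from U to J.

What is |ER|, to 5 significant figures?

67.816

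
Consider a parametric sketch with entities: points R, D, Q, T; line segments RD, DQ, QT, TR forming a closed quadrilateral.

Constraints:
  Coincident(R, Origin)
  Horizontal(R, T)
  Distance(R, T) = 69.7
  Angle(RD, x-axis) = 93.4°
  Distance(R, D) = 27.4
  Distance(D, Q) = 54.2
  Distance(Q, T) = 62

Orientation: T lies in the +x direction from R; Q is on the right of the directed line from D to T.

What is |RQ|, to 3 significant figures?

28.0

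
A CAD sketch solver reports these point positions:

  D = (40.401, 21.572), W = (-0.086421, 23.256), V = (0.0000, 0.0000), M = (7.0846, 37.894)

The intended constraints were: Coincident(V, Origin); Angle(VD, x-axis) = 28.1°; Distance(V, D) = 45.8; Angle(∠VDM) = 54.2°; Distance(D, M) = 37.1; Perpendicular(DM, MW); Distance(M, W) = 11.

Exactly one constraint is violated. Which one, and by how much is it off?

Distance(M, W) = 11 — off by 5.30.

V = (0.00, 0.00) ✓; VD at 28.10° ✓; |VD| = 45.80 ✓; ∠VDM = 54.20° ✓; |DM| = 37.10 ✓; ∠(DM, MW) = 90.00° ✓; |MW| = 16.30 ✗.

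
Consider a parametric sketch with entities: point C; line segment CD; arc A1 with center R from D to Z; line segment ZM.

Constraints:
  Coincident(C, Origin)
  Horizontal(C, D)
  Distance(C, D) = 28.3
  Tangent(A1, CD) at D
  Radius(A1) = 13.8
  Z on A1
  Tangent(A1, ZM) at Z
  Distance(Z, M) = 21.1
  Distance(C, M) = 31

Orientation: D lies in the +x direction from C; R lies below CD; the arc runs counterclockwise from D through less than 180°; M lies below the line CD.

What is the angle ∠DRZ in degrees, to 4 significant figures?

72.39°

Checks: |RZ| = 13.80 ✓; ∠(RZ, ZM) = 90.00° ✓; |ZM| = 21.10 ✓; |CM| = 31.00 ✓.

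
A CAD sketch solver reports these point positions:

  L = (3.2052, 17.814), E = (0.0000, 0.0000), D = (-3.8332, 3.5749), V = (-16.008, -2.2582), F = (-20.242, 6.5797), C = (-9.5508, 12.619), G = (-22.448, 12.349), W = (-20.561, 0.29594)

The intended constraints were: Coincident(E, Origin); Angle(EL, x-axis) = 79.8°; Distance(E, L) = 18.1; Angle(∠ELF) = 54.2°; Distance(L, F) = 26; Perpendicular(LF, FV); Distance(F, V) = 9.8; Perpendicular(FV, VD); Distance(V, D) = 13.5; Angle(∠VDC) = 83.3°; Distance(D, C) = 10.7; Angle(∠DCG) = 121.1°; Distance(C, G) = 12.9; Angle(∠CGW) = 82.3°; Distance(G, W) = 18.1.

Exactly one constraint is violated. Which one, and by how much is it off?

Distance(G, W) = 18.1 — off by 5.90.

E = (0.00, 0.00) ✓; EL at 79.80° ✓; |EL| = 18.10 ✓; ∠ELF = 54.20° ✓; |LF| = 26.00 ✓; ∠(LF, FV) = 90.00° ✓; |FV| = 9.800 ✓; ∠(FV, VD) = 90.00° ✓; |VD| = 13.50 ✓; ∠VDC = 83.30° ✓; |DC| = 10.70 ✓; ∠DCG = 121.1° ✓; |CG| = 12.90 ✓; ∠CGW = 82.30° ✓; |GW| = 12.20 ✗.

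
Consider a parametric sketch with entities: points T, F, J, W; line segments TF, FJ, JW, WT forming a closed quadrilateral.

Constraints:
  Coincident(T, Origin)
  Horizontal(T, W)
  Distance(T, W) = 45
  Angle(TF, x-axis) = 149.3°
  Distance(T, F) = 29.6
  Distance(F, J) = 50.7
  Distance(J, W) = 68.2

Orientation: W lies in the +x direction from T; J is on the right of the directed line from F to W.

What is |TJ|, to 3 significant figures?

37.0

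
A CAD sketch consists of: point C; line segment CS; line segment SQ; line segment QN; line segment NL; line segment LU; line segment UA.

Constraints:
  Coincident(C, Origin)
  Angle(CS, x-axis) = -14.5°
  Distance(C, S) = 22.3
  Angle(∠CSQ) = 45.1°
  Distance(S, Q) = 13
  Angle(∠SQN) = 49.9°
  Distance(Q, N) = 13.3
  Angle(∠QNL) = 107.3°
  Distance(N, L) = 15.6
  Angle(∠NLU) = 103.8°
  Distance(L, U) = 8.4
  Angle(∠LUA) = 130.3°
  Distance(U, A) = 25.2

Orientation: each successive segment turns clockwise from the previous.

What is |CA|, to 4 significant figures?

33.18

∠NLU = 103.8° gives LU at -68.40° from the x-axis; with |LU| = 8.4, U = (31.14, -4.776). ∠LUA = 130.3° gives UA at -118.1° from the x-axis; with |UA| = 25.2, A = (19.27, -27.01). Then |CA| = |A − C| = 33.18.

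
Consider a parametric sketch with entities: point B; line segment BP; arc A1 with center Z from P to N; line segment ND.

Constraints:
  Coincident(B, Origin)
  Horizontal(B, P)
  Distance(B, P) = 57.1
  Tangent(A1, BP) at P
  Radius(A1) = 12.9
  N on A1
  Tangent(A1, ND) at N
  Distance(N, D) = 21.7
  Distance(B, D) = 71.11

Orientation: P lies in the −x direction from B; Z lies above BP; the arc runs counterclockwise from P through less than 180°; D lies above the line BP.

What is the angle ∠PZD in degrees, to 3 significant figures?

173°

B is at the origin; B and P share the same y with |BP| = 57.1 and P on the −x side, so P = (-57.1, 0.00). The tangent condition forces ZP to be normal to BP, so Z = P + (0, 12.9) = (-57.1, 12.9). Since ZN ⟂ ND (tangency), |ZD| = √(12.9² + 21.7²) = 25.2 regardless of where N sits on A1. So D lies on both circle(B, 71.11) and circle(Z, 25.2); the above-BP intersection is D = (-60.1, 38.0). N is the foot of the tangent from D: N = (-46.9, 20.8).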